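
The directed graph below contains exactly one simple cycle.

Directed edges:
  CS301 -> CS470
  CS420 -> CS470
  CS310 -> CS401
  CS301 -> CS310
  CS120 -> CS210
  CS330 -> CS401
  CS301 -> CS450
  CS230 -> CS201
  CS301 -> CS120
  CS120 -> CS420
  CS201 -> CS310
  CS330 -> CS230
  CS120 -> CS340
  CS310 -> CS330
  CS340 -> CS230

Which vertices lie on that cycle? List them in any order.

DFS with gray/black marking from CS310:
CS310 gray
  CS401 gray
  CS401 black
  CS330 gray
    CS330→CS401: CS401 black — skip
    CS230 gray
      CS201 gray
        CS201→CS310: CS310 is gray → back edge
Back edge closes the cycle CS310 → CS330 → CS230 → CS201 → CS310; its vertices are {CS201, CS230, CS310, CS330}.

CS201, CS230, CS310, CS330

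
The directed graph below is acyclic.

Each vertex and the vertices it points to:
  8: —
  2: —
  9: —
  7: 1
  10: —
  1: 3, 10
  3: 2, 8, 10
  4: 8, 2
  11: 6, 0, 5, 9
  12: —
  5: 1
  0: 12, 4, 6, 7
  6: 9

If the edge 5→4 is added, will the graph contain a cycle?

Adding 5→4 creates a cycle iff 4 can already reach 5.
Explore from 4: no path reaches 5. The graph stays acyclic.

No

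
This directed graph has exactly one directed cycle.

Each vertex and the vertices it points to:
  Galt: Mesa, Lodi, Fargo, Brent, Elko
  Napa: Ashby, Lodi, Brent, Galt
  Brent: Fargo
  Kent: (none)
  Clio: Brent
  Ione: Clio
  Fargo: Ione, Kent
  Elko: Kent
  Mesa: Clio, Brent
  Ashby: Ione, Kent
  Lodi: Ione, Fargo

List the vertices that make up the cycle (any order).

DFS with gray/black marking from Clio:
Clio gray
  Brent gray
    Fargo gray
      Ione gray
        Ione→Clio: Clio is gray → back edge
Back edge closes the cycle Clio → Brent → Fargo → Ione → Clio; its vertices are {Clio, Ione, Brent, Fargo}.

Clio, Ione, Brent, Fargo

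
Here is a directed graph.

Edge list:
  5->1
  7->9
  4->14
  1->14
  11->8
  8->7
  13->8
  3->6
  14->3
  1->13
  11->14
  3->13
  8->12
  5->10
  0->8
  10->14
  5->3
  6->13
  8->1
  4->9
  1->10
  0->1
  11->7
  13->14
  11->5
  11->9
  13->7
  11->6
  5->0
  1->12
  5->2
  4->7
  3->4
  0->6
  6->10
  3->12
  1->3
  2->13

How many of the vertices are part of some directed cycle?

8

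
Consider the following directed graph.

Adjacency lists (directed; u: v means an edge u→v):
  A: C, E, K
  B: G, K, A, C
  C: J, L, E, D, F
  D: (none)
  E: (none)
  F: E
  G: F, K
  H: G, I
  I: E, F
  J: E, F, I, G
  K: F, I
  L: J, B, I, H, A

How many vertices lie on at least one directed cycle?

A vertex is on a directed cycle iff it belongs to a strongly connected component of size ≥ 2 (or has a self-loop).
The vertices on cycles are {A, B, C, L} — 4 in total.

4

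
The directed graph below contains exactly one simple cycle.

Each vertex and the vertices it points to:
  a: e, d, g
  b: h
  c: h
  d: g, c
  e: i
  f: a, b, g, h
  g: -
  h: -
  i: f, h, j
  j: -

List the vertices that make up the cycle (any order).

a, e, f, i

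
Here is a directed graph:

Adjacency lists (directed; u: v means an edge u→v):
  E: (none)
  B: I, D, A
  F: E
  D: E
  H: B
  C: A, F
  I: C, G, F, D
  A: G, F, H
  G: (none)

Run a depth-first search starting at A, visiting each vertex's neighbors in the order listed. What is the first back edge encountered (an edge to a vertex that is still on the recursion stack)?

C->A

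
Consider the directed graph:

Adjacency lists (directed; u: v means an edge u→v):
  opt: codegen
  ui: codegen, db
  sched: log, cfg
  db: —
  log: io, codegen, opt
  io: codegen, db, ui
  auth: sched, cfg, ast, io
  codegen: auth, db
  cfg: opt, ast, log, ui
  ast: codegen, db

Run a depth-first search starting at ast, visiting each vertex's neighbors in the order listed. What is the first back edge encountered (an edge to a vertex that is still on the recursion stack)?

io->codegen

DFS from ast (visiting each vertex's neighbors in the order listed); mark gray on enter, black on exit:
ast gray
  codegen gray
    auth gray
      sched gray
        log gray
          io gray
            io→codegen: codegen is gray → back edge
First back edge: io → codegen.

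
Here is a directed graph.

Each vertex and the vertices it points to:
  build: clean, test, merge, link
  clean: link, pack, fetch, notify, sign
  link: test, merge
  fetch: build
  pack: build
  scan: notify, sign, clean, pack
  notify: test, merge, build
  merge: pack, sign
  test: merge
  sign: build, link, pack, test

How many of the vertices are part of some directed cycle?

A vertex is on a directed cycle iff it belongs to a strongly connected component of size ≥ 2 (or has a self-loop).
The vertices on cycles are {link, pack, sign, test, build, clean, fetch, merge, notify} — 9 in total.

9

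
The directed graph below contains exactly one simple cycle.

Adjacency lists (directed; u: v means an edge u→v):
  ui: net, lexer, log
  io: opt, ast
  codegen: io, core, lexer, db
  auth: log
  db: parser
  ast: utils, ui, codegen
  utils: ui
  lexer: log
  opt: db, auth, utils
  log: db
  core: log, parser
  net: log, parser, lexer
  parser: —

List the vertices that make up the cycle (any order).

io, ast, codegen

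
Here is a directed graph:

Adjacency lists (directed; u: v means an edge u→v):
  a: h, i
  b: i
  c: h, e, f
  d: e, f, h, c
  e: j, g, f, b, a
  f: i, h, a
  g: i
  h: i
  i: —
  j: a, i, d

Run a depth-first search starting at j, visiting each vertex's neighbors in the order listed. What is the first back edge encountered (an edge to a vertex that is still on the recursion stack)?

e->j

DFS from j (visiting each vertex's neighbors in the order listed); mark gray on enter, black on exit:
j gray
  a gray
    h gray
      i gray
      i black
    h black
    a→i: i black — skip
  a black
  j→i: i black — skip
  d gray
    e gray
      e→j: j is gray → back edge
First back edge: e → j.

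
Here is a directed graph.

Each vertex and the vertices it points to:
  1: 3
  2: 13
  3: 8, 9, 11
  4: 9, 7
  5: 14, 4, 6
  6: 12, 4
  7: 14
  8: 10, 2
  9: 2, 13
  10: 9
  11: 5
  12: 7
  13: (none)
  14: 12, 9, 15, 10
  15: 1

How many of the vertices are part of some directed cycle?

10

A vertex is on a directed cycle iff it belongs to a strongly connected component of size ≥ 2 (or has a self-loop).
The vertices on cycles are {1, 3, 4, 5, 6, 7, 11, 12, 14, 15} — 10 in total.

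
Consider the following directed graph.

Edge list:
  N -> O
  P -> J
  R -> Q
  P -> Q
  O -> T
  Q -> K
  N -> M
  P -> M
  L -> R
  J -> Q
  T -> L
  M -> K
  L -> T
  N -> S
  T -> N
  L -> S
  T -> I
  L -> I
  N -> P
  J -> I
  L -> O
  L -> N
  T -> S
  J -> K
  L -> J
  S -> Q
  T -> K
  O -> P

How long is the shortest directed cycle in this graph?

2

For each vertex v, BFS finds the shortest path from v back to v.
The shortest such closed walk is T → L → T, length 2.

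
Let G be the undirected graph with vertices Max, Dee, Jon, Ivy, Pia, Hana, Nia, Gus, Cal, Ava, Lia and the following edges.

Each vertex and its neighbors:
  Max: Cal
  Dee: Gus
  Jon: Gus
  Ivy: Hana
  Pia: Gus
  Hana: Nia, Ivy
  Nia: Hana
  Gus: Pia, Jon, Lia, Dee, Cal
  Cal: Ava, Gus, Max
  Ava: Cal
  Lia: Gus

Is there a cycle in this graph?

DFS, tracking each vertex's parent; an edge to a visited non-parent vertex closes a cycle.
Start from Ivy:
visit Ivy (parent –)
  visit Hana (parent Ivy)
    visit Nia (parent Hana)
      Nia–Hana: parent, skip
    Hana–Ivy: parent, skip
visit Max (parent –)
  visit Cal (parent Max)
    visit Ava (parent Cal)
      Ava–Cal: parent, skip
    visit Gus (parent Cal)
      visit Pia (parent Gus)
        Pia–Gus: parent, skip
      visit Jon (parent Gus)
        Jon–Gus: parent, skip
      visit Lia (parent Gus)
        Lia–Gus: parent, skip
      visit Dee (parent Gus)
        Dee–Gus: parent, skip
      Gus–Cal: parent, skip
    Cal–Max: parent, skip
No non-parent visited neighbor found — the graph is a forest.

No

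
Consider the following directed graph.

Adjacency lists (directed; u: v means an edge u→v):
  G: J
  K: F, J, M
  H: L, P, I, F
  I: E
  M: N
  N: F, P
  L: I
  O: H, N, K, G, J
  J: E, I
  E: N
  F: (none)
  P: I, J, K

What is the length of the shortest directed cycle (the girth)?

4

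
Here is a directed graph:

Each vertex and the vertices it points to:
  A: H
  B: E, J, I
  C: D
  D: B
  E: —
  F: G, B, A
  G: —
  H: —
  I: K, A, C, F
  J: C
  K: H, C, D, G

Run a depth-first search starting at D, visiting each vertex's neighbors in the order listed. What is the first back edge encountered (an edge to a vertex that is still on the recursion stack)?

C→D

DFS from D (visiting each vertex's neighbors in the order listed); mark gray on enter, black on exit:
D gray
  B gray
    E gray
    E black
    J gray
      C gray
        C→D: D is gray → back edge
First back edge: C → D.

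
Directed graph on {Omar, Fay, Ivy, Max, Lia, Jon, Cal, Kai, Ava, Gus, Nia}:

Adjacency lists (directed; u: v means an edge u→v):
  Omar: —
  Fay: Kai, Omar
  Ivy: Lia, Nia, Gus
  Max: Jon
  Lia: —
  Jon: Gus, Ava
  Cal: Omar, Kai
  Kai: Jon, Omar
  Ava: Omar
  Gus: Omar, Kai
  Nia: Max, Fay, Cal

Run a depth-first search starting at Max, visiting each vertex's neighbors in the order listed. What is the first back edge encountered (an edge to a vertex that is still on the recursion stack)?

DFS from Max (visiting each vertex's neighbors in the order listed); mark gray on enter, black on exit:
Max gray
  Jon gray
    Gus gray
      Omar gray
      Omar black
      Kai gray
        Kai→Jon: Jon is gray → back edge
First back edge: Kai → Jon.

Kai->Jon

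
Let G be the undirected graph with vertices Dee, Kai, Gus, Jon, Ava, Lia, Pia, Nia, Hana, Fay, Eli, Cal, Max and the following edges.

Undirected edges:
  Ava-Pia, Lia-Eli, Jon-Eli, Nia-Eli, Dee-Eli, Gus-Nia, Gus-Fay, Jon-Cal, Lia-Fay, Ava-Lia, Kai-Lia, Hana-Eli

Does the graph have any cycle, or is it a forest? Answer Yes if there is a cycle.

Yes

DFS, tracking each vertex's parent; an edge to a visited non-parent vertex closes a cycle.
Start from Pia:
visit Pia (parent –)
  visit Ava (parent Pia)
    Ava–Pia: parent, skip
    visit Lia (parent Ava)
      Lia–Ava: parent, skip
      visit Kai (parent Lia)
        Kai–Lia: parent, skip
      visit Fay (parent Lia)
        Fay–Lia: parent, skip
        visit Gus (parent Fay)
          Gus–Fay: parent, skip
          visit Nia (parent Gus)
            visit Eli (parent Nia)
              Eli–Lia: Lia visited and ≠ parent → cycle
Cycle: Lia – Fay – Gus – Nia – Eli – Lia.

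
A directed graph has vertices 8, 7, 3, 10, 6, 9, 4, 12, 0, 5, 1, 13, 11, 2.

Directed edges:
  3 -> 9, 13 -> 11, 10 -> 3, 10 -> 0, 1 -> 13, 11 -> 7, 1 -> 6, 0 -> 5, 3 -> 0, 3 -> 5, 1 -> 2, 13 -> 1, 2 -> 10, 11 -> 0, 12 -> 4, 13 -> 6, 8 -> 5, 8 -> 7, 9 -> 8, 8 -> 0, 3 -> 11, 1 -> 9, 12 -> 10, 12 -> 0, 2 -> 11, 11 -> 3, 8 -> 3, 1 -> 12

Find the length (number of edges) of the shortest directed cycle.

For each vertex v, BFS finds the shortest path from v back to v.
The shortest such closed walk is 1 → 13 → 1, length 2.

2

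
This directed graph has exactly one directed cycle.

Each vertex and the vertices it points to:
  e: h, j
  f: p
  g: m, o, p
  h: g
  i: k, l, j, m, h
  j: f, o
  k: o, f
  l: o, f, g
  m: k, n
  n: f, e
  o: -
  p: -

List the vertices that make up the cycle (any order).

e, g, h, m, n

DFS with gray/black marking from m:
m gray
  k gray
    o gray
    o black
    f gray
      p gray
      p black
    f black
  k black
  n gray
    n→f: f black — skip
    e gray
      h gray
        g gray
          g→m: m is gray → back edge
Back edge closes the cycle m → n → e → h → g → m; its vertices are {e, g, h, m, n}.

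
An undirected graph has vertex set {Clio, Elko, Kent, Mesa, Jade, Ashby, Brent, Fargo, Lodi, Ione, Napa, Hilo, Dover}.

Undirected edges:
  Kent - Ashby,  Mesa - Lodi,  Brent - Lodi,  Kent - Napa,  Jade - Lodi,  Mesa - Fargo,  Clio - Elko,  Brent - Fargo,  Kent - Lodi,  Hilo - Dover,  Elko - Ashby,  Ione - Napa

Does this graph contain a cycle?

DFS, tracking each vertex's parent; an edge to a visited non-parent vertex closes a cycle.
Start from Fargo:
visit Fargo (parent –)
  visit Brent (parent Fargo)
    Brent–Fargo: parent, skip
    visit Lodi (parent Brent)
      visit Jade (parent Lodi)
        Jade–Lodi: parent, skip
      visit Kent (parent Lodi)
        Kent–Lodi: parent, skip
        visit Ashby (parent Kent)
          Ashby–Kent: parent, skip
          visit Elko (parent Ashby)
            visit Clio (parent Elko)
              Clio–Elko: parent, skip
            Elko–Ashby: parent, skip
        visit Napa (parent Kent)
          visit Ione (parent Napa)
            Ione–Napa: parent, skip
          Napa–Kent: parent, skip
      Lodi–Brent: parent, skip
      visit Mesa (parent Lodi)
        Mesa–Fargo: Fargo visited and ≠ parent → cycle
Cycle: Fargo – Brent – Lodi – Mesa – Fargo.

Yes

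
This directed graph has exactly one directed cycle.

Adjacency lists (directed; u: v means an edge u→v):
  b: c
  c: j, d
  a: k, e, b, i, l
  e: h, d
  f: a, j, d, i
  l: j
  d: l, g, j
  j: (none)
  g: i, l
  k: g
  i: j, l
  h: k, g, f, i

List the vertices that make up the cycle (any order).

a, e, f, h

DFS with gray/black marking from f:
f gray
  a gray
    k gray
      g gray
        i gray
          j gray
          j black
          l gray
            l→j: j black — skip
          l black
        i black
        g→l: l black — skip
      g black
    k black
    e gray
      h gray
        h→k: k black — skip
        h→g: g black — skip
        h→f: f is gray → back edge
Back edge closes the cycle f → a → e → h → f; its vertices are {a, e, f, h}.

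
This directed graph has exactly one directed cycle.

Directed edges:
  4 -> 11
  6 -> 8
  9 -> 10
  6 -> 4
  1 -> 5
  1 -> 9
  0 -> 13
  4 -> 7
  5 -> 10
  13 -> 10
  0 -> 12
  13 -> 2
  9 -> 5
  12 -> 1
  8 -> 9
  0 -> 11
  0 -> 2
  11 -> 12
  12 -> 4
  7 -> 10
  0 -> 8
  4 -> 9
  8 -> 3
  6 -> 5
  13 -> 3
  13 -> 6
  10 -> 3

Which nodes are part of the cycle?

DFS with gray/black marking from 11:
11 gray
  12 gray
    4 gray
      7 gray
        10 gray
          3 gray
          3 black
        10 black
      7 black
      9 gray
        9→10: 10 black — skip
        5 gray
          5→10: 10 black — skip
        5 black
      9 black
      4→11: 11 is gray → back edge
Back edge closes the cycle 11 → 12 → 4 → 11; its vertices are {4, 11, 12}.

4, 11, 12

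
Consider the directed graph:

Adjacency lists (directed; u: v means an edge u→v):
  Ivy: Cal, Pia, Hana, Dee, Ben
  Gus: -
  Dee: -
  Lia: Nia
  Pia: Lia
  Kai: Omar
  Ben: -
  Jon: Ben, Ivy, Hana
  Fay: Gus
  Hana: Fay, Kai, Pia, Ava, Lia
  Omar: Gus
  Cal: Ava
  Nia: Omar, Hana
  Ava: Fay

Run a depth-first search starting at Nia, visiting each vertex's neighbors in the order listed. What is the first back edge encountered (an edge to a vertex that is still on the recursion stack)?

Lia→Nia

DFS from Nia (visiting each vertex's neighbors in the order listed); mark gray on enter, black on exit:
Nia gray
  Omar gray
    Gus gray
    Gus black
  Omar black
  Hana gray
    Fay gray
      Fay→Gus: Gus black — skip
    Fay black
    Kai gray
      Kai→Omar: Omar black — skip
    Kai black
    Pia gray
      Lia gray
        Lia→Nia: Nia is gray → back edge
First back edge: Lia → Nia.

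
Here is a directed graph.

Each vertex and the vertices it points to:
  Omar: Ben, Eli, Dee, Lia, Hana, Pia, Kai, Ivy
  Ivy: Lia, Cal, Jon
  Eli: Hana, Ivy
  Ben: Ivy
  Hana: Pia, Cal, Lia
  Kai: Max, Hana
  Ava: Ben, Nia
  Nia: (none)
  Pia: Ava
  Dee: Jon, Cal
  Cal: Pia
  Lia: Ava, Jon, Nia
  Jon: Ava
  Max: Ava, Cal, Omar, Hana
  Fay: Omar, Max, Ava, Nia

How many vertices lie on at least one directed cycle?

10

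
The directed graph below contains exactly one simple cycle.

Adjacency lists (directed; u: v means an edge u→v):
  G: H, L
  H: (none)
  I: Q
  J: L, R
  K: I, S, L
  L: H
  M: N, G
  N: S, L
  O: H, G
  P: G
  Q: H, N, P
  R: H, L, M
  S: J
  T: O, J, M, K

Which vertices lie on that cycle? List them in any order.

J, M, N, R, S

DFS with gray/black marking from M:
M gray
  N gray
    S gray
      J gray
        L gray
          H gray
          H black
        L black
        R gray
          R→H: H black — skip
          R→L: L black — skip
          R→M: M is gray → back edge
Back edge closes the cycle M → N → S → J → R → M; its vertices are {J, M, N, R, S}.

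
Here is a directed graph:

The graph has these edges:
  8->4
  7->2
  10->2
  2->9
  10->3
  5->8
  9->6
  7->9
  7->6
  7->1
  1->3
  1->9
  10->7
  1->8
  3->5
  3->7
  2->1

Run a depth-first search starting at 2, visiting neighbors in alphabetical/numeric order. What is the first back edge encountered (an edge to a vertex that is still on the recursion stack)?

7→1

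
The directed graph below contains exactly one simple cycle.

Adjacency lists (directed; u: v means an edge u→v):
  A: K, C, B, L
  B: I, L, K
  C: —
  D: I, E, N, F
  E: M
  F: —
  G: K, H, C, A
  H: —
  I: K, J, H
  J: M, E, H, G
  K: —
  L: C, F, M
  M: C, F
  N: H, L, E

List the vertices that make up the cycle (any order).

A, B, G, I, J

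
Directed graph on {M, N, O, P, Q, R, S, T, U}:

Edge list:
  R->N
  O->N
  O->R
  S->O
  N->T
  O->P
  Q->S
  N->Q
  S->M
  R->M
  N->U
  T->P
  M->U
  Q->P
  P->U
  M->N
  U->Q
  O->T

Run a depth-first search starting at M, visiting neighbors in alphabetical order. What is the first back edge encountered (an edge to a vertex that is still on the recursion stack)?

U→Q

DFS from M (visiting neighbors in alphabetical order); mark gray on enter, black on exit:
M gray
  N gray
    Q gray
      P gray
        U gray
          U→Q: Q is gray → back edge
First back edge: U → Q.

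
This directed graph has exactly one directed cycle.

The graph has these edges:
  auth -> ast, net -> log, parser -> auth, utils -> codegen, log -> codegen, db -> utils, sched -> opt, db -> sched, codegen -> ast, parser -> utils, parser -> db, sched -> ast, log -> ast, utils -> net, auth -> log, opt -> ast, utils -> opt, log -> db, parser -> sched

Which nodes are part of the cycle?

db, log, net, utils

DFS with gray/black marking from db:
db gray
  sched gray
    ast gray
    ast black
    opt gray
      opt→ast: ast black — skip
    opt black
  sched black
  utils gray
    net gray
      log gray
        log→ast: ast black — skip
        log→db: db is gray → back edge
Back edge closes the cycle db → utils → net → log → db; its vertices are {db, log, net, utils}.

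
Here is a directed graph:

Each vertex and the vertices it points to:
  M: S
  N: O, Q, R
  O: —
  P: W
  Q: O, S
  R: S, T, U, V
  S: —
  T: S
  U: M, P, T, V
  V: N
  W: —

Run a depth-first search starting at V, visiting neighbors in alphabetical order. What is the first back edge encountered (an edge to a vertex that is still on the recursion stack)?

U->V

DFS from V (visiting neighbors in alphabetical order); mark gray on enter, black on exit:
V gray
  N gray
    O gray
    O black
    Q gray
      Q→O: O black — skip
      S gray
      S black
    Q black
    R gray
      R→S: S black — skip
      T gray
        T→S: S black — skip
      T black
      U gray
        M gray
          M→S: S black — skip
        M black
        P gray
          W gray
          W black
        P black
        U→T: T black — skip
        U→V: V is gray → back edge
First back edge: U → V.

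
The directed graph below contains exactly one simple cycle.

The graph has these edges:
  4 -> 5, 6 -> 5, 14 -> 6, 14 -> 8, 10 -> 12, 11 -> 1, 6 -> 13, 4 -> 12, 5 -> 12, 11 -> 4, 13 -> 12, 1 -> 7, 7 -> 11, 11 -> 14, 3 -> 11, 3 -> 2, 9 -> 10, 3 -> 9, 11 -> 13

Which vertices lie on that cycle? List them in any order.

1, 7, 11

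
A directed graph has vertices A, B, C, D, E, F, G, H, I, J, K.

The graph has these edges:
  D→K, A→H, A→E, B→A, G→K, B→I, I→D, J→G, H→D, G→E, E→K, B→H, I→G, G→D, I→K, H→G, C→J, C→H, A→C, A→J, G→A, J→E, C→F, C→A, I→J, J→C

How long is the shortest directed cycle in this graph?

For each vertex v, BFS finds the shortest path from v back to v.
The shortest such closed walk is A → C → A, length 2.

2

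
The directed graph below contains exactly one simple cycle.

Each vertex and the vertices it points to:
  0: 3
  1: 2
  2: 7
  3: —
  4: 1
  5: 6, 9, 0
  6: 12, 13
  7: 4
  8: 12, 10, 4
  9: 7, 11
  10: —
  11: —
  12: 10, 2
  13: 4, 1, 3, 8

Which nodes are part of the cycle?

1, 2, 4, 7

DFS with gray/black marking from 1:
1 gray
  2 gray
    7 gray
      4 gray
        4→1: 1 is gray → back edge
Back edge closes the cycle 1 → 2 → 7 → 4 → 1; its vertices are {1, 2, 4, 7}.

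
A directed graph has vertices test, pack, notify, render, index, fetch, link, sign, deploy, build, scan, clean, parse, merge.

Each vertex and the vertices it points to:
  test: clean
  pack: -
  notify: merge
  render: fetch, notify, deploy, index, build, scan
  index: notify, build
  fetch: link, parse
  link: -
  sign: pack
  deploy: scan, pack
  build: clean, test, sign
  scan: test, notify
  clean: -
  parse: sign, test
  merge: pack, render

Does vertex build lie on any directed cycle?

No

build lies on a cycle iff there is a path from build back to itself.
Exploring from build, it never reaches itself; equivalently, its strongly connected component is a singleton.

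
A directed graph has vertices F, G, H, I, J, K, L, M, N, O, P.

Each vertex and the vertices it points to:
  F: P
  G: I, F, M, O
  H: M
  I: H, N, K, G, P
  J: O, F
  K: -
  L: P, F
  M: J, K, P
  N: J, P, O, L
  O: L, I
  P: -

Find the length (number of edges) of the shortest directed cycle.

For each vertex v, BFS finds the shortest path from v back to v.
The shortest such closed walk is I → G → I, length 2.

2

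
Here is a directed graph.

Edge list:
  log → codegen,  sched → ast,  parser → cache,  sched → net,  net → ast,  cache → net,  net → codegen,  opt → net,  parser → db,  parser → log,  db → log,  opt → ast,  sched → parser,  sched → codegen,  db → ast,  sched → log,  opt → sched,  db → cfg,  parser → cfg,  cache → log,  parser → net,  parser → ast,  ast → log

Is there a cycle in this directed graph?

No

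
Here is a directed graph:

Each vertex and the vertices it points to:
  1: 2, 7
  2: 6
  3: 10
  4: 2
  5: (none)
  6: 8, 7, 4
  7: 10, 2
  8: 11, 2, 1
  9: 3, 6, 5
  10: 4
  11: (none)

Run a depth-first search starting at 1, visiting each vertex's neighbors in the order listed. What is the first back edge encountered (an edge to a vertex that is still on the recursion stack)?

DFS from 1 (visiting each vertex's neighbors in the order listed); mark gray on enter, black on exit:
1 gray
  2 gray
    6 gray
      8 gray
        11 gray
        11 black
        8→2: 2 is gray → back edge
First back edge: 8 → 2.

8→2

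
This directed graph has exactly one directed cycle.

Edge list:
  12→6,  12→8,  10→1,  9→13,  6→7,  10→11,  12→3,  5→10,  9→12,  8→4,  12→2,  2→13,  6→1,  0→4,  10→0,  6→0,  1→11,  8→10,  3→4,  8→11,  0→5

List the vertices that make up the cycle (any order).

0, 5, 10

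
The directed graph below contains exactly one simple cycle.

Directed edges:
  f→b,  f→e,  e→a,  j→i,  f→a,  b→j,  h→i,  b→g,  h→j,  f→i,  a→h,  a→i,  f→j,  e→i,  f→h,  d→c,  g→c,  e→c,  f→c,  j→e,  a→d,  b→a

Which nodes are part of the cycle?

a, e, h, j

DFS with gray/black marking from a:
a gray
  i gray
  i black
  d gray
    c gray
    c black
  d black
  h gray
    h→i: i black — skip
    j gray
      j→i: i black — skip
      e gray
        e→i: i black — skip
        e→a: a is gray → back edge
Back edge closes the cycle a → h → j → e → a; its vertices are {a, e, h, j}.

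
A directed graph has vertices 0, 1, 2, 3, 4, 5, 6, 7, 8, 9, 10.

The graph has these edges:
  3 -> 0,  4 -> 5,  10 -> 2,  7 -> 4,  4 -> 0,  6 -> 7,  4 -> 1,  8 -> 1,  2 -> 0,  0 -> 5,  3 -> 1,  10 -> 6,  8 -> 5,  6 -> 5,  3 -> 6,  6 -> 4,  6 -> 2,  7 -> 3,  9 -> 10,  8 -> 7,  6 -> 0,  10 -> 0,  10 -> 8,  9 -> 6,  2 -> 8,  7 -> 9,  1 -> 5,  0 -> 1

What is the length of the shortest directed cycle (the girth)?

3

For each vertex v, BFS finds the shortest path from v back to v.
The shortest such closed walk is 7 → 3 → 6 → 7, length 3.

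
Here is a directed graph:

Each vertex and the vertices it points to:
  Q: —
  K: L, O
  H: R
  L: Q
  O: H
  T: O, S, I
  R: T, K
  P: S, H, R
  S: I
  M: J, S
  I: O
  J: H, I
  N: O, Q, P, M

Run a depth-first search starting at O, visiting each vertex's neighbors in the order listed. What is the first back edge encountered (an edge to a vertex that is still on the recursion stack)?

T→O

DFS from O (visiting each vertex's neighbors in the order listed); mark gray on enter, black on exit:
O gray
  H gray
    R gray
      T gray
        T→O: O is gray → back edge
First back edge: T → O.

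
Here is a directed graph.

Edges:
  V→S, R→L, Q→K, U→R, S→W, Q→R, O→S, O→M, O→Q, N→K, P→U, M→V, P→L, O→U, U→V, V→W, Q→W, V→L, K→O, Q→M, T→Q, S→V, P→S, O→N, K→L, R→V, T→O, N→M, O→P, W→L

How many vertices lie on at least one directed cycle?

A vertex is on a directed cycle iff it belongs to a strongly connected component of size ≥ 2 (or has a self-loop).
The vertices on cycles are {K, N, O, Q, S, V} — 6 in total.

6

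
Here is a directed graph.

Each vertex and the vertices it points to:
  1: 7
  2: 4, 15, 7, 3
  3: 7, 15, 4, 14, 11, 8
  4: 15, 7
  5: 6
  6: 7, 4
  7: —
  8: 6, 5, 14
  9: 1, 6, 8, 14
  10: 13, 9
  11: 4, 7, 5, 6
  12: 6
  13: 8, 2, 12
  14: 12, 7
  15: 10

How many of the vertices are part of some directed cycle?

A vertex is on a directed cycle iff it belongs to a strongly connected component of size ≥ 2 (or has a self-loop).
The vertices on cycles are {2, 3, 4, 5, 6, 8, 9, 10, 11, 12, 13, 14, 15} — 13 in total.

13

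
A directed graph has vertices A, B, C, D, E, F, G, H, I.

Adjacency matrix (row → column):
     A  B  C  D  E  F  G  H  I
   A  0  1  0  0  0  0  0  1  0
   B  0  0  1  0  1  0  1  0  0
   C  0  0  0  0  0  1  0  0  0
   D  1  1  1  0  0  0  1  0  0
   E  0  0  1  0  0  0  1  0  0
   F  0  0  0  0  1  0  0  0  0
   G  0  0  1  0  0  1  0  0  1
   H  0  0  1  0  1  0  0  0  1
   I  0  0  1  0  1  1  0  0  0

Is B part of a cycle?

No

B lies on a cycle iff there is a path from B back to itself.
Exploring from B, it never reaches itself; equivalently, its strongly connected component is a singleton.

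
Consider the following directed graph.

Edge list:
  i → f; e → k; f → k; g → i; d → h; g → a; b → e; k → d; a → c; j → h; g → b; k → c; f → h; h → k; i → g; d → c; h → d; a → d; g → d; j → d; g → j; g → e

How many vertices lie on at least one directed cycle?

5

A vertex is on a directed cycle iff it belongs to a strongly connected component of size ≥ 2 (or has a self-loop).
The vertices on cycles are {d, g, h, i, k} — 5 in total.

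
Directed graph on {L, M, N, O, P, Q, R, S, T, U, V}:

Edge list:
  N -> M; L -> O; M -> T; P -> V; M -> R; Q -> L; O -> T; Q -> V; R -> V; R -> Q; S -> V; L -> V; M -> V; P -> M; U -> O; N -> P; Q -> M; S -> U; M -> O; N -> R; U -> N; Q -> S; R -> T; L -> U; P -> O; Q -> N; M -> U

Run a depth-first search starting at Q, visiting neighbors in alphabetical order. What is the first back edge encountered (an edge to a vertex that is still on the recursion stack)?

R->Q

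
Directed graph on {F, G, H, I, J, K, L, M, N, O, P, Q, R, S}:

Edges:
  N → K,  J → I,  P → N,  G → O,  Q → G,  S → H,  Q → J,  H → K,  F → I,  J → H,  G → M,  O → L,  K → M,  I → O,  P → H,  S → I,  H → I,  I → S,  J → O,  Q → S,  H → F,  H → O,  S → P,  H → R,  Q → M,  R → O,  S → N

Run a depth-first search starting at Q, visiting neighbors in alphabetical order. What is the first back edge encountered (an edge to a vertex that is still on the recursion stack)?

S→H

DFS from Q (visiting neighbors in alphabetical order); mark gray on enter, black on exit:
Q gray
  G gray
    M gray
    M black
    O gray
      L gray
      L black
    O black
  G black
  J gray
    H gray
      F gray
        I gray
          I→O: O black — skip
          S gray
            S→H: H is gray → back edge
First back edge: S → H.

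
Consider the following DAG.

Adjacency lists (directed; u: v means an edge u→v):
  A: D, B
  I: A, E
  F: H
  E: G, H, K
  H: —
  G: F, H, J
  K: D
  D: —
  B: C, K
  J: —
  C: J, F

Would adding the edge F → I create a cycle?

Adding F→I creates a cycle iff I can already reach F.
Path from I: I → E → G → F.
So I → … → F → I is a cycle.

Yes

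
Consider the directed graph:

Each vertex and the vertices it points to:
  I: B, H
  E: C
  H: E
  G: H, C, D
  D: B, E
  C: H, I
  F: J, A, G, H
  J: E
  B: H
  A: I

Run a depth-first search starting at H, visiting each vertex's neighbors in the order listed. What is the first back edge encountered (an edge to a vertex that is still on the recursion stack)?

DFS from H (visiting each vertex's neighbors in the order listed); mark gray on enter, black on exit:
H gray
  E gray
    C gray
      C→H: H is gray → back edge
First back edge: C → H.

C→H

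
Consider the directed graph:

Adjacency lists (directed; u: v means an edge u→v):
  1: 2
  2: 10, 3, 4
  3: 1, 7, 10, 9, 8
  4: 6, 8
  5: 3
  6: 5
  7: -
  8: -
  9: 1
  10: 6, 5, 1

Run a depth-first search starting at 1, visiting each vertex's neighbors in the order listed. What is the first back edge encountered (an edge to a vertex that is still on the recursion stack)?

DFS from 1 (visiting each vertex's neighbors in the order listed); mark gray on enter, black on exit:
1 gray
  2 gray
    10 gray
      6 gray
        5 gray
          3 gray
            3→1: 1 is gray → back edge
First back edge: 3 → 1.

3->1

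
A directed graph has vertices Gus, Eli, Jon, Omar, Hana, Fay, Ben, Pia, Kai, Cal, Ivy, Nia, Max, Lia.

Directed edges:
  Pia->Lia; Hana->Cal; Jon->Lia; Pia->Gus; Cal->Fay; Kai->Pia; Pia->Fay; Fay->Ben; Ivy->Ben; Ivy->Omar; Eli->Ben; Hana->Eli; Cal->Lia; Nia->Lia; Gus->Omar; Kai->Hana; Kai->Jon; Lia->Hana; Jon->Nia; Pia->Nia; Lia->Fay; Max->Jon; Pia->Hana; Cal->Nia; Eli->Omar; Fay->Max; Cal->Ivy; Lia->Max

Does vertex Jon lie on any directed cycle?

Yes

Jon is on a cycle iff Jon can reach itself via ≥1 edge.
Jon → Lia → Max → Jon — yes.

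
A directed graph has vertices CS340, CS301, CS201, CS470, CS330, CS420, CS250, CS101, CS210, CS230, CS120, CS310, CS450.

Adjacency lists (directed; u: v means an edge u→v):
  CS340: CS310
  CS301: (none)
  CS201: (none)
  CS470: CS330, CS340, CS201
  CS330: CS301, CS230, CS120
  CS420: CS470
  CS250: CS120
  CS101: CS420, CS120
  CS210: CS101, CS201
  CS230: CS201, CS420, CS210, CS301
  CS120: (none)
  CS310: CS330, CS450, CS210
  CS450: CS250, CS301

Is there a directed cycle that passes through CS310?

Yes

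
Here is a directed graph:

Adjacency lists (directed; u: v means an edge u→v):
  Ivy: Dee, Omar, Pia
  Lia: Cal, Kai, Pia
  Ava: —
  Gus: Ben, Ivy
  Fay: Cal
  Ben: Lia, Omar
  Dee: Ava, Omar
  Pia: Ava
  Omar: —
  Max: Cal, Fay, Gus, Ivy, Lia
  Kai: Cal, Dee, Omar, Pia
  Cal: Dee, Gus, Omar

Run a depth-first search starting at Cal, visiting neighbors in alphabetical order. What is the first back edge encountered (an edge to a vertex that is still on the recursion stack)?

DFS from Cal (visiting neighbors in alphabetical order); mark gray on enter, black on exit:
Cal gray
  Dee gray
    Ava gray
    Ava black
    Omar gray
    Omar black
  Dee black
  Gus gray
    Ben gray
      Lia gray
        Lia→Cal: Cal is gray → back edge
First back edge: Lia → Cal.

Lia→Cal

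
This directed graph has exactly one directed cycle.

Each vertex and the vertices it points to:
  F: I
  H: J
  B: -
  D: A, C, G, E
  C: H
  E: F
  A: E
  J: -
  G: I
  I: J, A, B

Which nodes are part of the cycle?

DFS with gray/black marking from E:
E gray
  F gray
    I gray
      J gray
      J black
      A gray
        A→E: E is gray → back edge
Back edge closes the cycle E → F → I → A → E; its vertices are {A, E, F, I}.

A, E, F, I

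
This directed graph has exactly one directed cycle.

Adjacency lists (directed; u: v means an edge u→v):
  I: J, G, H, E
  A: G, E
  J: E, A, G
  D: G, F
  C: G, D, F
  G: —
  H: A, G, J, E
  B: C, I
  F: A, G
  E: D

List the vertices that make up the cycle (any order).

DFS with gray/black marking from E:
E gray
  D gray
    G gray
    G black
    F gray
      A gray
        A→G: G black — skip
        A→E: E is gray → back edge
Back edge closes the cycle E → D → F → A → E; its vertices are {A, D, E, F}.

A, D, E, F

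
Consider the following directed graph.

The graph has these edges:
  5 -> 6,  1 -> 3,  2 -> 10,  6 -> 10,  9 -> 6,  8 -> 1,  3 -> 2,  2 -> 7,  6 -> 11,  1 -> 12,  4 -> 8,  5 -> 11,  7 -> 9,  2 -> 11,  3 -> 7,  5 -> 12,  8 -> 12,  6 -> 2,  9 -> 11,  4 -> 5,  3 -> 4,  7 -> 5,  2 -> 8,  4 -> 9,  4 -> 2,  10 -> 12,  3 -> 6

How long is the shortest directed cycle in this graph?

4

For each vertex v, BFS finds the shortest path from v back to v.
The shortest such closed walk is 8 → 1 → 3 → 2 → 8, length 4.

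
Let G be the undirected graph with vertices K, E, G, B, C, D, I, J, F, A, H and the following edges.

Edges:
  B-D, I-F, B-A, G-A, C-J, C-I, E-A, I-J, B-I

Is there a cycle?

Yes

DFS, tracking each vertex's parent; an edge to a visited non-parent vertex closes a cycle.
Start from F:
visit F (parent –)
  visit I (parent F)
    visit C (parent I)
      C–I: parent, skip
      visit J (parent C)
        J–C: parent, skip
        J–I: I visited and ≠ parent → cycle
Cycle: I – C – J – I.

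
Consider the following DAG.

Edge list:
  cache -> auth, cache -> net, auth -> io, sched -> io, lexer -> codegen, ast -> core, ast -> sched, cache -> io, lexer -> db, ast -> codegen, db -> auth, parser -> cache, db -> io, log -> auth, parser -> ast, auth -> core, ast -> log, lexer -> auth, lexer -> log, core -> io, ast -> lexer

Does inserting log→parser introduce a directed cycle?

Adding log→parser creates a cycle iff parser can already reach log.
Path from parser: parser → ast → log.
So parser → … → log → parser is a cycle.

Yes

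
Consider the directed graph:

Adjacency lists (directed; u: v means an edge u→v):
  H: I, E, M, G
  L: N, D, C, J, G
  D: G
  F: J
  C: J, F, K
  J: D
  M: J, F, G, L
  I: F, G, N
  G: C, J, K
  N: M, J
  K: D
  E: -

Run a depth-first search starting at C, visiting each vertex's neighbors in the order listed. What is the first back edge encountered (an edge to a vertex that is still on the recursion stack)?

G->C

DFS from C (visiting each vertex's neighbors in the order listed); mark gray on enter, black on exit:
C gray
  J gray
    D gray
      G gray
        G→C: C is gray → back edge
First back edge: G → C.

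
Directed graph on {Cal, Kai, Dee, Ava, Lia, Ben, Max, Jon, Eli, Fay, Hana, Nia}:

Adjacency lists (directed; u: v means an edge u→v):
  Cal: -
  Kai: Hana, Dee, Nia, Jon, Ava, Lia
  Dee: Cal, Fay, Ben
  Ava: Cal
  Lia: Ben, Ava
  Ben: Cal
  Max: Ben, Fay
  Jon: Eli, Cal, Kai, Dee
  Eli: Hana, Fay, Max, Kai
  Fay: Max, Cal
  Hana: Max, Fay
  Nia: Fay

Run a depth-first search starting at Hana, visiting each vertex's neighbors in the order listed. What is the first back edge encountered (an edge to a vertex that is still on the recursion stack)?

Fay→Max

DFS from Hana (visiting each vertex's neighbors in the order listed); mark gray on enter, black on exit:
Hana gray
  Max gray
    Ben gray
      Cal gray
      Cal black
    Ben black
    Fay gray
      Fay→Max: Max is gray → back edge
First back edge: Fay → Max.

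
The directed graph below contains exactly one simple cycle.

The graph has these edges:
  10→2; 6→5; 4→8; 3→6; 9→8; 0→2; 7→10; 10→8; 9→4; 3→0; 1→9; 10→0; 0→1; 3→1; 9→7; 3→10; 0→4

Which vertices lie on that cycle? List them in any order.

0, 1, 7, 9, 10

DFS with gray/black marking from 10:
10 gray
  0 gray
    4 gray
      8 gray
      8 black
    4 black
    2 gray
    2 black
    1 gray
      9 gray
        9→4: 4 black — skip
        7 gray
          7→10: 10 is gray → back edge
Back edge closes the cycle 10 → 0 → 1 → 9 → 7 → 10; its vertices are {0, 1, 7, 9, 10}.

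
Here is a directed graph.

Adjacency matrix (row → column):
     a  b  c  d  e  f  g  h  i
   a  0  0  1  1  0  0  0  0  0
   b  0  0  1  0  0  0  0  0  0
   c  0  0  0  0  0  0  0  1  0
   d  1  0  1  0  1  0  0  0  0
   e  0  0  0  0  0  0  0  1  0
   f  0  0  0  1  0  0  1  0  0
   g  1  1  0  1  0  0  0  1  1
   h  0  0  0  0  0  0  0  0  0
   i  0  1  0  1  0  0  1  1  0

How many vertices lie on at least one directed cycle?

A vertex is on a directed cycle iff it belongs to a strongly connected component of size ≥ 2 (or has a self-loop).
The vertices on cycles are {a, d, g, i} — 4 in total.

4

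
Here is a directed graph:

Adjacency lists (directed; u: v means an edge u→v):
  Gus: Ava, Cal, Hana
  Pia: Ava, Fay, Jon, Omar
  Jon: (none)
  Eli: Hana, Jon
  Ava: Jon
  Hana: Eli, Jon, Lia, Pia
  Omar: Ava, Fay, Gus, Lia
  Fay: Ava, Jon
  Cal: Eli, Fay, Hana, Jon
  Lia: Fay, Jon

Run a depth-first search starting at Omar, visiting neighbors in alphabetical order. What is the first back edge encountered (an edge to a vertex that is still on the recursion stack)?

DFS from Omar (visiting neighbors in alphabetical order); mark gray on enter, black on exit:
Omar gray
  Ava gray
    Jon gray
    Jon black
  Ava black
  Fay gray
    Fay→Ava: Ava black — skip
    Fay→Jon: Jon black — skip
  Fay black
  Gus gray
    Gus→Ava: Ava black — skip
    Cal gray
      Eli gray
        Hana gray
          Hana→Eli: Eli is gray → back edge
First back edge: Hana → Eli.

Hana→Eli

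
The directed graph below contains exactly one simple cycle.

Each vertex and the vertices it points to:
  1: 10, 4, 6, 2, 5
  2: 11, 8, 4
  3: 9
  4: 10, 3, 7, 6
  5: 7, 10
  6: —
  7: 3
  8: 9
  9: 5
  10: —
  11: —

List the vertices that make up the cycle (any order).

3, 5, 7, 9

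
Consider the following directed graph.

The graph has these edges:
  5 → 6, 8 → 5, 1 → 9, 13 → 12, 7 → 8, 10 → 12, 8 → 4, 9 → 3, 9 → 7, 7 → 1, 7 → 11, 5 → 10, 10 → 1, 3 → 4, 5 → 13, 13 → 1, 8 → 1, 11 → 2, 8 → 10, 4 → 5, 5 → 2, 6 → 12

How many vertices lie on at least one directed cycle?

9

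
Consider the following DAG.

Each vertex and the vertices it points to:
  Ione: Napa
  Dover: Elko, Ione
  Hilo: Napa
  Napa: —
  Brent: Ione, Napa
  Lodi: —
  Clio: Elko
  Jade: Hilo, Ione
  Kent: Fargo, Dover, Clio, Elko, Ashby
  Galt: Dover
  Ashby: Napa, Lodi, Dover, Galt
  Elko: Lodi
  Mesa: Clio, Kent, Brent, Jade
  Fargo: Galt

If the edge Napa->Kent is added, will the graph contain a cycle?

Yes

Adding Napa→Kent creates a cycle iff Kent can already reach Napa.
Path from Kent: Kent → Ashby → Napa.
So Kent → … → Napa → Kent is a cycle.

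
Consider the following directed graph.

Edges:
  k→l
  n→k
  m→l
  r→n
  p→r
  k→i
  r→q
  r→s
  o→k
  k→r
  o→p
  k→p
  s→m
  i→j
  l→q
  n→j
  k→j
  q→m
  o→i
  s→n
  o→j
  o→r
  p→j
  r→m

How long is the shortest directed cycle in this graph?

3

For each vertex v, BFS finds the shortest path from v back to v.
The shortest such closed walk is r → n → k → r, length 3.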